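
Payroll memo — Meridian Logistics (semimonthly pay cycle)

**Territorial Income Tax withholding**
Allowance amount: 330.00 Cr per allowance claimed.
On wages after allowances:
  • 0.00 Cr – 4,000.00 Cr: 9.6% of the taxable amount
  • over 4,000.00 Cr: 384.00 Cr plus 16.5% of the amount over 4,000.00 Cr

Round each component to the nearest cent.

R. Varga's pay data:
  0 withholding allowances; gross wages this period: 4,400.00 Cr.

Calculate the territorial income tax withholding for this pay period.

450.00 Cr

Territorial Income Tax: taxable = 4,400.00 Cr
  384.00 Cr + 16.5% × (4,400.00 Cr − 4,000.00 Cr) = 384.00 Cr + 16.5% × 400.00 Cr = 450.00 Cr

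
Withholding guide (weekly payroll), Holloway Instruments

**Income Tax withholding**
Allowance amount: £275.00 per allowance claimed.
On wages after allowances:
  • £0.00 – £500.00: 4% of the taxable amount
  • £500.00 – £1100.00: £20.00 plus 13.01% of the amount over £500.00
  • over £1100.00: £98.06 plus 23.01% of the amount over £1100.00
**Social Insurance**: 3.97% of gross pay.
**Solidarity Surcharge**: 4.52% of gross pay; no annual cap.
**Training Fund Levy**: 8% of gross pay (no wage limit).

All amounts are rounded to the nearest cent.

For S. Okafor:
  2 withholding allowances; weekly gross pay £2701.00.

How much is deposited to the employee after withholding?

Income Tax: taxable = £2701.00 − 2×£275.00 = £2151.00
  £98.06 + 23.01% × (£2151.00 − £1100.00) = £98.06 + 23.01% × £1051.00 = £339.90
Social Insurance: 3.97% × £2701.00 = £107.23
Solidarity Surcharge: 4.52% × £2701.00 = £122.09
Training Fund Levy: 8% × £2701.00 = £216.08
Total withheld: £339.90 + £107.23 + £122.09 + £216.08 = £785.30
Net pay: £2701.00 − £785.30 = £1915.70

£1915.70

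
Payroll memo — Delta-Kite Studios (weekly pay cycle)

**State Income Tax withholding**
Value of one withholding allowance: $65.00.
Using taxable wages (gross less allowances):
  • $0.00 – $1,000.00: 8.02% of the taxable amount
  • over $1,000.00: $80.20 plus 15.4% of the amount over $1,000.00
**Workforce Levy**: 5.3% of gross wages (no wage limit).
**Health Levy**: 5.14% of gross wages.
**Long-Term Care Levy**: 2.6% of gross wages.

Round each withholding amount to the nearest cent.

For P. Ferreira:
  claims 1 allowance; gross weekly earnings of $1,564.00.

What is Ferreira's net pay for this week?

State Income Tax: taxable = $1,564.00 − 1×$65.00 = $1,499.00
  $80.20 + 15.4% × ($1,499.00 − $1,000.00) = $80.20 + 15.4% × $499.00 = $157.05
Workforce Levy: 5.3% × $1,564.00 = $82.89
Health Levy: 5.14% × $1,564.00 = $80.39
Long-Term Care Levy: 2.6% × $1,564.00 = $40.66
Total withheld: $157.05 + $82.89 + $80.39 + $40.66 = $360.99
Net pay: $1,564.00 − $360.99 = $1,203.01

$1,203.01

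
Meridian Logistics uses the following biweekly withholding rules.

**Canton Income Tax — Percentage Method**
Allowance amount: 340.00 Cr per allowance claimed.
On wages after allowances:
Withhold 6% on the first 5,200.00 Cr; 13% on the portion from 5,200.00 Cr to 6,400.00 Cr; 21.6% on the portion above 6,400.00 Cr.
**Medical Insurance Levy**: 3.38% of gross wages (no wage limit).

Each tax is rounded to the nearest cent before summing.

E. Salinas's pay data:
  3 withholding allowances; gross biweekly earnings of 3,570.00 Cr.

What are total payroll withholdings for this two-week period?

273.67 Cr

Canton Income Tax: taxable = 3,570.00 Cr − 3×340.00 Cr = 2,550.00 Cr
  6% × 2,550.00 Cr = 153.00 Cr
Medical Insurance Levy: 3.38% × 3,570.00 Cr = 120.67 Cr
Total: 153.00 Cr + 120.67 Cr = 273.67 Cr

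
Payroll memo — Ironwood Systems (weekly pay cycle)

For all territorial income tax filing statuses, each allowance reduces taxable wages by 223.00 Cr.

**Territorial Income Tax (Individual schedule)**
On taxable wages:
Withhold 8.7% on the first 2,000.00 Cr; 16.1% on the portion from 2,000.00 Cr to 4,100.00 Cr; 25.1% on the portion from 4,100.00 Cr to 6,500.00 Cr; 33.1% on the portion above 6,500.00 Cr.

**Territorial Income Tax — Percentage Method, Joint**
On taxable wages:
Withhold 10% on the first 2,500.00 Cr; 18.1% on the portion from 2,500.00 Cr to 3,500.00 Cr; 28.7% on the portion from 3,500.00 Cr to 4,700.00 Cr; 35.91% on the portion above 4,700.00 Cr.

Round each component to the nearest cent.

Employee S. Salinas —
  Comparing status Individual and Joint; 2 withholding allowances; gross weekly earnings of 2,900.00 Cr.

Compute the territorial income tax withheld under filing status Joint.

Territorial Income Tax (Joint): taxable = 2,900.00 Cr − 2×223.00 Cr = 2,454.00 Cr
  10% × 2,454.00 Cr = 245.40 Cr

245.40 Cr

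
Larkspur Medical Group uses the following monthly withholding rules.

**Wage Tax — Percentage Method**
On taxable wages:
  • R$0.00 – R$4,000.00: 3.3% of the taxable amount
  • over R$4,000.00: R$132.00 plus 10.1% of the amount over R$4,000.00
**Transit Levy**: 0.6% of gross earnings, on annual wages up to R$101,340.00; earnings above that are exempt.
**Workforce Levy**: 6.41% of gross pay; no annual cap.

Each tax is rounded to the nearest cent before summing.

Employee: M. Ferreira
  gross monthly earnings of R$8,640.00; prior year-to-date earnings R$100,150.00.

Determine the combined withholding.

R$1,161.60

Wage Tax: taxable = R$8,640.00
  R$132.00 + 10.1% × (R$8,640.00 − R$4,000.00) = R$132.00 + 10.1% × R$4,640.00 = R$600.64
Transit Levy: cap R$101,340.00 − YTD R$100,150.00 = R$1,190.00 subject; 0.6% × R$1,190.00 = R$7.14
Workforce Levy: 6.41% × R$8,640.00 = R$553.82
Total: R$600.64 + R$7.14 + R$553.82 = R$1,161.60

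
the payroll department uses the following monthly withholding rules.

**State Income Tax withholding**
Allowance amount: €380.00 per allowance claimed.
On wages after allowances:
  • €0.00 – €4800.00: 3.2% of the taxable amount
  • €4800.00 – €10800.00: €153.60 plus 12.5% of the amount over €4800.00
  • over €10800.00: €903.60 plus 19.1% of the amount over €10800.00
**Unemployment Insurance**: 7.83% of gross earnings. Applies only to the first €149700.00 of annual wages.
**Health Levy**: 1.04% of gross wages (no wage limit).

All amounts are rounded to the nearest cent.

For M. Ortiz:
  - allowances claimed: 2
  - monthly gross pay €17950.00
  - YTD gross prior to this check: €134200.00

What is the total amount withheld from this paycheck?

€3524.42

State Income Tax: taxable = €17950.00 − 2×€380.00 = €17190.00
  €903.60 + 19.1% × (€17190.00 − €10800.00) = €903.60 + 19.1% × €6390.00 = €2124.09
Unemployment Insurance: cap €149700.00 − YTD €134200.00 = €15500.00 subject; 7.83% × €15500.00 = €1213.65
Health Levy: 1.04% × €17950.00 = €186.68
Total: €2124.09 + €1213.65 + €186.68 = €3524.42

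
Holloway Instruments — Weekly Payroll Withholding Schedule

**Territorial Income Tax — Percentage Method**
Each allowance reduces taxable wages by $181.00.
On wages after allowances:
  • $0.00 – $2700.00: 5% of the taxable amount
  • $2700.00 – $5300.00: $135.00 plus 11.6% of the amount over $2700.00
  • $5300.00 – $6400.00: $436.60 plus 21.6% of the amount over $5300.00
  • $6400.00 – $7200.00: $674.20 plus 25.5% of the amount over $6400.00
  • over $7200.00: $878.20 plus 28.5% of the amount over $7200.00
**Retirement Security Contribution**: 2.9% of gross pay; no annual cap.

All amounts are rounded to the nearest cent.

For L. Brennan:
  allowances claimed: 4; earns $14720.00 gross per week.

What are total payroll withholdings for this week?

Territorial Income Tax: taxable = $14720.00 − 4×$181.00 = $13996.00
  $878.20 + 28.5% × ($13996.00 − $7200.00) = $878.20 + 28.5% × $6796.00 = $2815.06
Retirement Security Contribution: 2.9% × $14720.00 = $426.88
Total: $2815.06 + $426.88 = $3241.94

$3241.94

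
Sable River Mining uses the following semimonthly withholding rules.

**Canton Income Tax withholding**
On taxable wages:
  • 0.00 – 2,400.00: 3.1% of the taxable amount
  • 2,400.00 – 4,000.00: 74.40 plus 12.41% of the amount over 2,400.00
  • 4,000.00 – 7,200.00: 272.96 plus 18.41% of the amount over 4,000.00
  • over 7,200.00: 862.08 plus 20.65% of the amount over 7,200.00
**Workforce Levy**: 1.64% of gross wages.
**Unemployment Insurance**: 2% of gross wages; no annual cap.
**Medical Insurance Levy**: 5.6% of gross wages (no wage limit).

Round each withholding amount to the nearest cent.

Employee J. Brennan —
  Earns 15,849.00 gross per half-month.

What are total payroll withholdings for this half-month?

4,112.54

Canton Income Tax: taxable = 15,849.00
  862.08 + 20.65% × (15,849.00 − 7,200.00) = 862.08 + 20.65% × 8,649.00 = 2,648.10
Workforce Levy: 1.64% × 15,849.00 = 259.92
Unemployment Insurance: 2% × 15,849.00 = 316.98
Medical Insurance Levy: 5.6% × 15,849.00 = 887.54
Total: 2,648.10 + 259.92 + 316.98 + 887.54 = 4,112.54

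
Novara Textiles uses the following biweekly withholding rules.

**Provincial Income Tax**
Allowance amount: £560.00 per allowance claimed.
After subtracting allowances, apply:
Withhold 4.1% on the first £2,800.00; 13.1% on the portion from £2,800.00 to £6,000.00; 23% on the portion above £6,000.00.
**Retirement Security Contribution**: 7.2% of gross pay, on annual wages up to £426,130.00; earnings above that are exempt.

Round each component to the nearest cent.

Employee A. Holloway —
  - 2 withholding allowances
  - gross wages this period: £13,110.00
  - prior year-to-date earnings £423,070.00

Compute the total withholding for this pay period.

Provincial Income Tax: taxable = £13,110.00 − 2×£560.00 = £11,990.00
  £534.00 + 23% × (£11,990.00 − £6,000.00) = £534.00 + 23% × £5,990.00 = £1,911.70
Retirement Security Contribution: cap £426,130.00 − YTD £423,070.00 = £3,060.00 subject; 7.2% × £3,060.00 = £220.32
Total: £1,911.70 + £220.32 = £2,132.02

£2,132.02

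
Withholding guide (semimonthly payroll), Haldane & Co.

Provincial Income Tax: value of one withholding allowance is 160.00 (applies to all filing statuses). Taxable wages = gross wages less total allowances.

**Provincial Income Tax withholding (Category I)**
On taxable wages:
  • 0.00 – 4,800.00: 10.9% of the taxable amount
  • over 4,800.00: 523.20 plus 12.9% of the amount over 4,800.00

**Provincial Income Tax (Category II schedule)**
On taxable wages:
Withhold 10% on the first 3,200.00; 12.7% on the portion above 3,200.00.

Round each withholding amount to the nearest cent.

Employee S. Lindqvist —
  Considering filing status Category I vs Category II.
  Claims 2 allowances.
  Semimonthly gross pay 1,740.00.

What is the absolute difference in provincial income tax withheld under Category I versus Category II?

Provincial Income Tax (Category I): taxable = 1,740.00 − 2×160.00 = 1,420.00
  10.9% × 1,420.00 = 154.78
Provincial Income Tax (Category II): taxable = 1,740.00 − 2×160.00 = 1,420.00
  10% × 1,420.00 = 142.00
Difference: |154.78 − 142.00| = 12.78 (higher under Category I)

12.78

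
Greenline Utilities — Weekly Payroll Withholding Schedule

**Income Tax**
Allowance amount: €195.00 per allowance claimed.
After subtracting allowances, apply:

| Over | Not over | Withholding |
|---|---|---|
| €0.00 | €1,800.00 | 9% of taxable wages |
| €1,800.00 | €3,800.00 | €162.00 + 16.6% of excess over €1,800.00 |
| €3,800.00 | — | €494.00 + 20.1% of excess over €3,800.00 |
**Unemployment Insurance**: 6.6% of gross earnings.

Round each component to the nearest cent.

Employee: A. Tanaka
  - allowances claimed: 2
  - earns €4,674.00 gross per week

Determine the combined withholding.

Income Tax: taxable = €4,674.00 − 2×€195.00 = €4,284.00
  €494.00 + 20.1% × (€4,284.00 − €3,800.00) = €494.00 + 20.1% × €484.00 = €591.28
Unemployment Insurance: 6.6% × €4,674.00 = €308.48
Total: €591.28 + €308.48 = €899.76

€899.76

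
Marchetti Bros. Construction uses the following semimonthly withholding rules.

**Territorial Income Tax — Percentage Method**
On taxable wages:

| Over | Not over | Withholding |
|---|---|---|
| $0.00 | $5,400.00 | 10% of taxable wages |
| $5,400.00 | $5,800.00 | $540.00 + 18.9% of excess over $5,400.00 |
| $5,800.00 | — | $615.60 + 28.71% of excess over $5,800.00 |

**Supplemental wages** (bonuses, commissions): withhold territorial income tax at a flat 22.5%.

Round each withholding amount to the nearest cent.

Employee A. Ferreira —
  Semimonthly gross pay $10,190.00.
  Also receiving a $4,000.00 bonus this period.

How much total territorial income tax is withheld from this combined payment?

Territorial Income Tax: taxable = $10,190.00
  $615.60 + 28.71% × ($10,190.00 − $5,800.00) = $615.60 + 28.71% × $4,390.00 = $1,875.97
Supplemental (22.5% flat on bonus): 22.5% × $4,000.00 = $900.00
Total territorial income tax: $1,875.97 + $900.00 = $2,775.97

$2,775.97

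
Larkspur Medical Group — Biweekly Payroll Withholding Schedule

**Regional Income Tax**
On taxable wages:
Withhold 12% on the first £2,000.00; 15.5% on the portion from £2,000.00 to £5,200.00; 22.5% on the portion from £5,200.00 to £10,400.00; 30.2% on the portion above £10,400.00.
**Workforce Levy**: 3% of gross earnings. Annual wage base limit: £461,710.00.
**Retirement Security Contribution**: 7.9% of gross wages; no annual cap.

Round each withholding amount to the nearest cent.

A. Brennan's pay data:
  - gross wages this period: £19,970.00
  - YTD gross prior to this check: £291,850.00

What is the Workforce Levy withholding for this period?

£599.10

Workforce Levy: 3% × £19,970.00 = £599.10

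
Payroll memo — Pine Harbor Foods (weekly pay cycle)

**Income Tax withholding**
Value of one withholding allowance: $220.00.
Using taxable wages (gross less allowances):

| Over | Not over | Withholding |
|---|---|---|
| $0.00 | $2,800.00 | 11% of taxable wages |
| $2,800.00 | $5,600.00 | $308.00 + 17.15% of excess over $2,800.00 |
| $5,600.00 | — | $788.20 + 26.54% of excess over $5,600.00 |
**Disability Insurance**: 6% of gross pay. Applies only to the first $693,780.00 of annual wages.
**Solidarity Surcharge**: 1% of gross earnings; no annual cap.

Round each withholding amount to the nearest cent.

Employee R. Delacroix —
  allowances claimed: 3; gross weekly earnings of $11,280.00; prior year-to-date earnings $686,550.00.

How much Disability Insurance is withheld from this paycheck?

$433.80

Disability Insurance: cap $693,780.00 − YTD $686,550.00 = $7,230.00 subject; 6% × $7,230.00 = $433.80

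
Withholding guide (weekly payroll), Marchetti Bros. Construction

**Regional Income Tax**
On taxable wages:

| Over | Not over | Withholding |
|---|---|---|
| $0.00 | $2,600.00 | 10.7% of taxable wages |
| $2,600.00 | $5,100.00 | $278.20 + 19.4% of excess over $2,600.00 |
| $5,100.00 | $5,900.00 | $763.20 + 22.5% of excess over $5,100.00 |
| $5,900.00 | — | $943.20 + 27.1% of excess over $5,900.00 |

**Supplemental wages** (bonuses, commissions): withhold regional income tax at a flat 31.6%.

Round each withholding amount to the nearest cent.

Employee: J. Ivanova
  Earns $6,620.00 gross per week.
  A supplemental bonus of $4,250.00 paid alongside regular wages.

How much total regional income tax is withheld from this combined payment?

Regional Income Tax: taxable = $6,620.00
  $943.20 + 27.1% × ($6,620.00 − $5,900.00) = $943.20 + 27.1% × $720.00 = $1,138.32
Supplemental (31.6% flat on bonus): 31.6% × $4,250.00 = $1,343.00
Total regional income tax: $1,138.32 + $1,343.00 = $2,481.32

$2,481.32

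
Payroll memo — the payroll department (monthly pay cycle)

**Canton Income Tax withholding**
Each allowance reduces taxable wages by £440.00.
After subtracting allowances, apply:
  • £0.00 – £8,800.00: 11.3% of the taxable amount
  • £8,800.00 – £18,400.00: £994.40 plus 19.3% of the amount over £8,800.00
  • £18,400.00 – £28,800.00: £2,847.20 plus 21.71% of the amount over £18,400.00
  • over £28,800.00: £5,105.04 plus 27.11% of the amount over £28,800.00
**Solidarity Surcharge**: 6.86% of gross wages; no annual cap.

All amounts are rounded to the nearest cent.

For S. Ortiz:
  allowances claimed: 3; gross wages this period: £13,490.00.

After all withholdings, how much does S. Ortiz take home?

Canton Income Tax: taxable = £13,490.00 − 3×£440.00 = £12,170.00
  £994.40 + 19.3% × (£12,170.00 − £8,800.00) = £994.40 + 19.3% × £3,370.00 = £1,644.81
Solidarity Surcharge: 6.86% × £13,490.00 = £925.41
Total withheld: £1,644.81 + £925.41 = £2,570.22
Net pay: £13,490.00 − £2,570.22 = £10,919.78

£10,919.78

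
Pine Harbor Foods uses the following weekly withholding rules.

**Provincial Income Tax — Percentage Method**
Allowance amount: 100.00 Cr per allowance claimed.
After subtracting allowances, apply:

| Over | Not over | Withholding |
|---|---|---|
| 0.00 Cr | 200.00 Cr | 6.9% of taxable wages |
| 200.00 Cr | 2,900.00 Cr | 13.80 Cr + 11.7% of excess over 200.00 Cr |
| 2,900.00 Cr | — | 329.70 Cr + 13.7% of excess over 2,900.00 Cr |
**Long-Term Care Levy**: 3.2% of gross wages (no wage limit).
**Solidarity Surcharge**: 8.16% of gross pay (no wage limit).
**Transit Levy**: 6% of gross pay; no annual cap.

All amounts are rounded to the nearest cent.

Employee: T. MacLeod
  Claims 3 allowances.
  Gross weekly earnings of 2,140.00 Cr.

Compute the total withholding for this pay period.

Provincial Income Tax: taxable = 2,140.00 Cr − 3×100.00 Cr = 1,840.00 Cr
  13.80 Cr + 11.7% × (1,840.00 Cr − 200.00 Cr) = 13.80 Cr + 11.7% × 1,640.00 Cr = 205.68 Cr
Long-Term Care Levy: 3.2% × 2,140.00 Cr = 68.48 Cr
Solidarity Surcharge: 8.16% × 2,140.00 Cr = 174.62 Cr
Transit Levy: 6% × 2,140.00 Cr = 128.40 Cr
Total: 205.68 Cr + 68.48 Cr + 174.62 Cr + 128.40 Cr = 577.18 Cr

577.18 Cr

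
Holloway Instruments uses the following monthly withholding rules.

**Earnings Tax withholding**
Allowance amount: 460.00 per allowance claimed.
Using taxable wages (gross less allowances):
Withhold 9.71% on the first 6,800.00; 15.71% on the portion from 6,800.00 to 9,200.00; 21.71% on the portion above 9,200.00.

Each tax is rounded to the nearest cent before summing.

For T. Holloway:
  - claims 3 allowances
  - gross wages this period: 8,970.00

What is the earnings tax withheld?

784.39

Earnings Tax: taxable = 8,970.00 − 3×460.00 = 7,590.00
  660.28 + 15.71% × (7,590.00 − 6,800.00) = 660.28 + 15.71% × 790.00 = 784.39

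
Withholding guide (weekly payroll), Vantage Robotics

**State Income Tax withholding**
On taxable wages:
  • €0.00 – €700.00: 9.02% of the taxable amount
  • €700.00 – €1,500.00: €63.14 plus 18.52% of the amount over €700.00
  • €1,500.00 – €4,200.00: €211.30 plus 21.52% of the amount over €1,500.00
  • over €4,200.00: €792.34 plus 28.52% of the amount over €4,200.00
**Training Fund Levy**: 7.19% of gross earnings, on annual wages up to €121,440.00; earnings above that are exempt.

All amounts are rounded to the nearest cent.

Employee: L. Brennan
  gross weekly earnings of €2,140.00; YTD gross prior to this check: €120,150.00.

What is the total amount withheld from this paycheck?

€441.78

State Income Tax: taxable = €2,140.00
  €211.30 + 21.52% × (€2,140.00 − €1,500.00) = €211.30 + 21.52% × €640.00 = €349.03
Training Fund Levy: cap €121,440.00 − YTD €120,150.00 = €1,290.00 subject; 7.19% × €1,290.00 = €92.75
Total: €349.03 + €92.75 = €441.78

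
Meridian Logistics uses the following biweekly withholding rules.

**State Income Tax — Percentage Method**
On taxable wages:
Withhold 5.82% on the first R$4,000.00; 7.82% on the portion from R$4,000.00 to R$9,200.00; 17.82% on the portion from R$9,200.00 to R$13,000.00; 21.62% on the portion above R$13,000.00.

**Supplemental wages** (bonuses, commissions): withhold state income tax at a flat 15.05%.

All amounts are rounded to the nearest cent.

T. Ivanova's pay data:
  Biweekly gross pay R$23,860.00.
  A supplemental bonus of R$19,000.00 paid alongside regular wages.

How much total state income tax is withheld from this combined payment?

R$6,524.03

State Income Tax: taxable = R$23,860.00
  R$1,316.60 + 21.62% × (R$23,860.00 − R$13,000.00) = R$1,316.60 + 21.62% × R$10,860.00 = R$3,664.53
Supplemental (15.05% flat on bonus): 15.05% × R$19,000.00 = R$2,859.50
Total state income tax: R$3,664.53 + R$2,859.50 = R$6,524.03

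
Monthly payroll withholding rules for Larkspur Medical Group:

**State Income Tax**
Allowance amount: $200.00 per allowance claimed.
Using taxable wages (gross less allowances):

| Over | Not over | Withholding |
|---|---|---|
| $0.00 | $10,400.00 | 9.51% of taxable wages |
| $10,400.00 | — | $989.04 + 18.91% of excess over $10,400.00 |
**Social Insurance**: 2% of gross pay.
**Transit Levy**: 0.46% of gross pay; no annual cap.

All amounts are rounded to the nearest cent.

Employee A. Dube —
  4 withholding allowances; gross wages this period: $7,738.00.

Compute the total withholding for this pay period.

State Income Tax: taxable = $7,738.00 − 4×$200.00 = $6,938.00
  9.51% × $6,938.00 = $659.80
Social Insurance: 2% × $7,738.00 = $154.76
Transit Levy: 0.46% × $7,738.00 = $35.59
Total: $659.80 + $154.76 + $35.59 = $850.15

$850.15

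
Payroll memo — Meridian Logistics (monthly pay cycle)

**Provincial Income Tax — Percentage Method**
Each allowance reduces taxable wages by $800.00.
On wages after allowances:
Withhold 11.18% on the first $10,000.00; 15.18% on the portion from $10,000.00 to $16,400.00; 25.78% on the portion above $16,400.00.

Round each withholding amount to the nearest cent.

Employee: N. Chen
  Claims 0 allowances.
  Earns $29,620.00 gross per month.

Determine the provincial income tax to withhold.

$5,497.64

Provincial Income Tax: taxable = $29,620.00
  $2,089.52 + 25.78% × ($29,620.00 − $16,400.00) = $2,089.52 + 25.78% × $13,220.00 = $5,497.64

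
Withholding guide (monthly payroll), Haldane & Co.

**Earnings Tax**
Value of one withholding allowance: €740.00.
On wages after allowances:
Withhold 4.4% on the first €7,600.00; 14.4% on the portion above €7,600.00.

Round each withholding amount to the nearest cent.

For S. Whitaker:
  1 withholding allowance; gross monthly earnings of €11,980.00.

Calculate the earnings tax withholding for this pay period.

Earnings Tax: taxable = €11,980.00 − 1×€740.00 = €11,240.00
  €334.40 + 14.4% × (€11,240.00 − €7,600.00) = €334.40 + 14.4% × €3,640.00 = €858.56

€858.56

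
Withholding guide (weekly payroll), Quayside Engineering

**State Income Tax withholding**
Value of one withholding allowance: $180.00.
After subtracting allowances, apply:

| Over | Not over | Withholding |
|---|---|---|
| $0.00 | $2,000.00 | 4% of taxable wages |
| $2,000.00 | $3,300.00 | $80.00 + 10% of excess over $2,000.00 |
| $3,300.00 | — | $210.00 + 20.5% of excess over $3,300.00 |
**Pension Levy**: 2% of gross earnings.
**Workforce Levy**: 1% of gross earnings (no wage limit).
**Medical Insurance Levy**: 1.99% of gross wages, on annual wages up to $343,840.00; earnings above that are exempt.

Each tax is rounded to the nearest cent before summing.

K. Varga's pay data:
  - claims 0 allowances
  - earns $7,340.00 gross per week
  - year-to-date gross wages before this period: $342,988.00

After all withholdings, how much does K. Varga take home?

State Income Tax: taxable = $7,340.00
  $210.00 + 20.5% × ($7,340.00 − $3,300.00) = $210.00 + 20.5% × $4,040.00 = $1,038.20
Pension Levy: 2% × $7,340.00 = $146.80
Workforce Levy: 1% × $7,340.00 = $73.40
Medical Insurance Levy: cap $343,840.00 − YTD $342,988.00 = $852.00 subject; 1.99% × $852.00 = $16.95
Total withheld: $1,038.20 + $146.80 + $73.40 + $16.95 = $1,275.35
Net pay: $7,340.00 − $1,275.35 = $6,064.65

$6,064.65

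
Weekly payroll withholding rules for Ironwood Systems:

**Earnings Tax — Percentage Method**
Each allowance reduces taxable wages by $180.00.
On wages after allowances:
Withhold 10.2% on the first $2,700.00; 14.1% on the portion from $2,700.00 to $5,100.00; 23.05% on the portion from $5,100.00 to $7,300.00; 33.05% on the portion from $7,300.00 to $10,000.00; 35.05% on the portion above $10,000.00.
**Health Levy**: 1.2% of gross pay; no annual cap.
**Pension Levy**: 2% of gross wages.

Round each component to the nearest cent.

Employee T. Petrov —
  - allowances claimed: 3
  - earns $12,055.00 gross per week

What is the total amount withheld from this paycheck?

Earnings Tax: taxable = $12,055.00 − 3×$180.00 = $11,515.00
  $2,013.25 + 35.05% × ($11,515.00 − $10,000.00) = $2,013.25 + 35.05% × $1,515.00 = $2,544.26
Health Levy: 1.2% × $12,055.00 = $144.66
Pension Levy: 2% × $12,055.00 = $241.10
Total: $2,544.26 + $144.66 + $241.10 = $2,930.02

$2,930.02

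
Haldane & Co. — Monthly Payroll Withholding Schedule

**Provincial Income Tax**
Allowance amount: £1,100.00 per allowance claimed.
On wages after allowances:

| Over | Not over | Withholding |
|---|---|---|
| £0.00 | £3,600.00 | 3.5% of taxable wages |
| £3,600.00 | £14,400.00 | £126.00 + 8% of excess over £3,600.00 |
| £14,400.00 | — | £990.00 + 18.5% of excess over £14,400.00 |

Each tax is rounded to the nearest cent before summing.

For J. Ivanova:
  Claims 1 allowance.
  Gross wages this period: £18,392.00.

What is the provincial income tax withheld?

£1,525.02

Provincial Income Tax: taxable = £18,392.00 − 1×£1,100.00 = £17,292.00
  £990.00 + 18.5% × (£17,292.00 − £14,400.00) = £990.00 + 18.5% × £2,892.00 = £1,525.02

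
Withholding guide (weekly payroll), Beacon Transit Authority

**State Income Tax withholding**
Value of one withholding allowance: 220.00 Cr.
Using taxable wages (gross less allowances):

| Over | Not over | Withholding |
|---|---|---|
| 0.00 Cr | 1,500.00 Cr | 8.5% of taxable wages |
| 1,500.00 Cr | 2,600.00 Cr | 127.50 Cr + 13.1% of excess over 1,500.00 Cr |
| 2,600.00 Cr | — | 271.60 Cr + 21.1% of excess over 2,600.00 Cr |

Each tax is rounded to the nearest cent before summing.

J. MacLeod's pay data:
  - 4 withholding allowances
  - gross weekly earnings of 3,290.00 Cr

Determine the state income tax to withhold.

246.71 Cr

State Income Tax: taxable = 3,290.00 Cr − 4×220.00 Cr = 2,410.00 Cr
  127.50 Cr + 13.1% × (2,410.00 Cr − 1,500.00 Cr) = 127.50 Cr + 13.1% × 910.00 Cr = 246.71 Cr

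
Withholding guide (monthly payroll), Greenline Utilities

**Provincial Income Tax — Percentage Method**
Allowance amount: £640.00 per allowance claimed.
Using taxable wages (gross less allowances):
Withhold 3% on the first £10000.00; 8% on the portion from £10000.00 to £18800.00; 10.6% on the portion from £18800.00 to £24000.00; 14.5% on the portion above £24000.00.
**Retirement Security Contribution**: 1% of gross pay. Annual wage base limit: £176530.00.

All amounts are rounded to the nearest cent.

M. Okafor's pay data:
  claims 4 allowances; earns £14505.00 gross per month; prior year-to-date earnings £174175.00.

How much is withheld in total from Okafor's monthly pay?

£479.15

Provincial Income Tax: taxable = £14505.00 − 4×£640.00 = £11945.00
  £300.00 + 8% × (£11945.00 − £10000.00) = £300.00 + 8% × £1945.00 = £455.60
Retirement Security Contribution: cap £176530.00 − YTD £174175.00 = £2355.00 subject; 1% × £2355.00 = £23.55
Total: £455.60 + £23.55 = £479.15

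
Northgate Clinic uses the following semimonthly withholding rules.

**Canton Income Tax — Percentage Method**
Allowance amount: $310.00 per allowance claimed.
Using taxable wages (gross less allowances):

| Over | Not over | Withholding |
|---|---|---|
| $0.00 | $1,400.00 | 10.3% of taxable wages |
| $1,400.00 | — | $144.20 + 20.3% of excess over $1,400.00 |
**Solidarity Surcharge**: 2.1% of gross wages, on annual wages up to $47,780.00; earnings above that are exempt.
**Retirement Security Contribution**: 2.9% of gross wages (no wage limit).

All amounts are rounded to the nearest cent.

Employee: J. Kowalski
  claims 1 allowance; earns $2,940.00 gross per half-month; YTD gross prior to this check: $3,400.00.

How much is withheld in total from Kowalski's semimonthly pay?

$540.89

Canton Income Tax: taxable = $2,940.00 − 1×$310.00 = $2,630.00
  $144.20 + 20.3% × ($2,630.00 − $1,400.00) = $144.20 + 20.3% × $1,230.00 = $393.89
Solidarity Surcharge: 2.1% × $2,940.00 = $61.74
Retirement Security Contribution: 2.9% × $2,940.00 = $85.26
Total: $393.89 + $61.74 + $85.26 = $540.89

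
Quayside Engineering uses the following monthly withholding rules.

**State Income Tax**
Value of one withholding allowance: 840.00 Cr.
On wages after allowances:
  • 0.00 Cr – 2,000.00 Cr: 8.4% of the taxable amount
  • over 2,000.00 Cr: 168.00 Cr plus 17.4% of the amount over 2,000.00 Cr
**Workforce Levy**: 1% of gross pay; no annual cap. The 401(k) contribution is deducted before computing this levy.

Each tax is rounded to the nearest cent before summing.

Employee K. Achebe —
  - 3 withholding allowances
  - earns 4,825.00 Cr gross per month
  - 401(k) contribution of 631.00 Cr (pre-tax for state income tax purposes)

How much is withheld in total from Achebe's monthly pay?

182.56 Cr

State Income Tax: taxable = 4,825.00 Cr − 631.00 Cr − 3×840.00 Cr = 1,674.00 Cr
  8.4% × 1,674.00 Cr = 140.62 Cr
Workforce Levy: 1% × 4,194.00 Cr = 41.94 Cr
Total: 140.62 Cr + 41.94 Cr = 182.56 Cr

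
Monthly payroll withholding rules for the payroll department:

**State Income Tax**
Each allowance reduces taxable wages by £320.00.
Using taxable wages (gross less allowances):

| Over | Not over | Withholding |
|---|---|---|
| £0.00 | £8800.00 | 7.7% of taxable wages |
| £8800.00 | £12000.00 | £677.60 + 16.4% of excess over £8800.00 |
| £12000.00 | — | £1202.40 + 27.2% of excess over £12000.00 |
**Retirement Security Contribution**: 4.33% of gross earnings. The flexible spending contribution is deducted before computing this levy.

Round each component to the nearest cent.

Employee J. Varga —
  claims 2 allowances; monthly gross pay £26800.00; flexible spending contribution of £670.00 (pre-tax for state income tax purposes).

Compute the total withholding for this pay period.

State Income Tax: taxable = £26800.00 − £670.00 − 2×£320.00 = £25490.00
  £1202.40 + 27.2% × (£25490.00 − £12000.00) = £1202.40 + 27.2% × £13490.00 = £4871.68
Retirement Security Contribution: 4.33% × £26130.00 = £1131.43
Total: £4871.68 + £1131.43 = £6003.11

£6003.11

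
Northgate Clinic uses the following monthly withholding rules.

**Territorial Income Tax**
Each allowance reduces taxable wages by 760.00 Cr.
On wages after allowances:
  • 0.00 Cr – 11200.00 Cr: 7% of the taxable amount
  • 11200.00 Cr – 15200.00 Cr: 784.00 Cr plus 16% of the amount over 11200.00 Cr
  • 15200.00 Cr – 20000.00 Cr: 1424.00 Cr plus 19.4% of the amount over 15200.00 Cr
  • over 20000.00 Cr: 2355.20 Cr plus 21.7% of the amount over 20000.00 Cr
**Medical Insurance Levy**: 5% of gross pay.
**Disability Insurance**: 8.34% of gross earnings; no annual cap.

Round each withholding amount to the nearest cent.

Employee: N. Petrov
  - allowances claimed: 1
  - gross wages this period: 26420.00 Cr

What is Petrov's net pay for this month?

19312.15 Cr

Territorial Income Tax: taxable = 26420.00 Cr − 1×760.00 Cr = 25660.00 Cr
  2355.20 Cr + 21.7% × (25660.00 Cr − 20000.00 Cr) = 2355.20 Cr + 21.7% × 5660.00 Cr = 3583.42 Cr
Medical Insurance Levy: 5% × 26420.00 Cr = 1321.00 Cr
Disability Insurance: 8.34% × 26420.00 Cr = 2203.43 Cr
Total withheld: 3583.42 Cr + 1321.00 Cr + 2203.43 Cr = 7107.85 Cr
Net pay: 26420.00 Cr − 7107.85 Cr = 19312.15 Cr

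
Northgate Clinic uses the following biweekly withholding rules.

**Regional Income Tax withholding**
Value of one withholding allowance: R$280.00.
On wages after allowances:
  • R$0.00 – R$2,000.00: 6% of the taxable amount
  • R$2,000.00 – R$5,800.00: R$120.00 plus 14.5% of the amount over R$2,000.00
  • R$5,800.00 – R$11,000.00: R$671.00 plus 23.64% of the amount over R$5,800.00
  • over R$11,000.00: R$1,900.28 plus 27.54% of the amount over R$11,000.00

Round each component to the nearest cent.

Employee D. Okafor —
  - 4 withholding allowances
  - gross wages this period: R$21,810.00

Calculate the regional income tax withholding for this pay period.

R$4,568.91

Regional Income Tax: taxable = R$21,810.00 − 4×R$280.00 = R$20,690.00
  R$1,900.28 + 27.54% × (R$20,690.00 − R$11,000.00) = R$1,900.28 + 27.54% × R$9,690.00 = R$4,568.91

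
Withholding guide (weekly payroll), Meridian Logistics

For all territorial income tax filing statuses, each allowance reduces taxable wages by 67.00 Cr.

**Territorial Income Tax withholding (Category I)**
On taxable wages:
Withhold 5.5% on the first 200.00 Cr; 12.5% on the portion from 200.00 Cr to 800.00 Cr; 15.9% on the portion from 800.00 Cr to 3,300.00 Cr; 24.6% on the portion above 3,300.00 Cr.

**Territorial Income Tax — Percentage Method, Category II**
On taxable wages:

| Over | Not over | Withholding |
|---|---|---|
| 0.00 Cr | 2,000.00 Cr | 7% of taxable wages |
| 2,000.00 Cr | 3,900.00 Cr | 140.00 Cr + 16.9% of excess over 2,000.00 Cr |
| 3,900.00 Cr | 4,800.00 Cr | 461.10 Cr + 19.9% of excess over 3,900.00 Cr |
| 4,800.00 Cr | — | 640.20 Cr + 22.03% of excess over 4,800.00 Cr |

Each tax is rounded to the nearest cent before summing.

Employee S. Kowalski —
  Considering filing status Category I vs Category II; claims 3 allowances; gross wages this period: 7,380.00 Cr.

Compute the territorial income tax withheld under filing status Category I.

Territorial Income Tax (Category I): taxable = 7,380.00 Cr − 3×67.00 Cr = 7,179.00 Cr
  483.50 Cr + 24.6% × (7,179.00 Cr − 3,300.00 Cr) = 483.50 Cr + 24.6% × 3,879.00 Cr = 1,437.73 Cr

1,437.73 Cr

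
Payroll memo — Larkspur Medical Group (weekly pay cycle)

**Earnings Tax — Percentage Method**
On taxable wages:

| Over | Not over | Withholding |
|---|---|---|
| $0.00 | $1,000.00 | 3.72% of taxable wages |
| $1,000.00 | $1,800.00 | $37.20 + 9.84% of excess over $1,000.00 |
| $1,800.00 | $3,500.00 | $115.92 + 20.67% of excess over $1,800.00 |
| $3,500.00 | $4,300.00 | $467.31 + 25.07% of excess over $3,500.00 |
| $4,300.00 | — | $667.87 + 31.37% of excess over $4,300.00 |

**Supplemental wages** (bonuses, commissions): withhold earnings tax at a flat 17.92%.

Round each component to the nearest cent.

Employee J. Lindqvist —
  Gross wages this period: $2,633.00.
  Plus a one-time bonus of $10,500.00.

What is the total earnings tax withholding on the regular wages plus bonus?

$2,169.70

Earnings Tax: taxable = $2,633.00
  $115.92 + 20.67% × ($2,633.00 − $1,800.00) = $115.92 + 20.67% × $833.00 = $288.10
Supplemental (17.92% flat on bonus): 17.92% × $10,500.00 = $1,881.60
Total earnings tax: $288.10 + $1,881.60 = $2,169.70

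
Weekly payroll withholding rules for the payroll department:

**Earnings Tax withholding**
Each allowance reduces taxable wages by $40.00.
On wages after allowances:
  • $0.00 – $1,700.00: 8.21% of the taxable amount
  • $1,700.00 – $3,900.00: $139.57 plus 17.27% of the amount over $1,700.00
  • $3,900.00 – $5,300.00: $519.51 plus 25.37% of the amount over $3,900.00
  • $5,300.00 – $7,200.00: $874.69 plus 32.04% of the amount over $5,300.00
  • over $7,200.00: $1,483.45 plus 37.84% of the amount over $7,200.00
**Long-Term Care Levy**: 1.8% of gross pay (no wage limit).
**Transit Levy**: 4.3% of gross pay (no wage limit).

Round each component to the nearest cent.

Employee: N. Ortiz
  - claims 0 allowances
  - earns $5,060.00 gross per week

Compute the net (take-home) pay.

$3,937.54

Earnings Tax: taxable = $5,060.00
  $519.51 + 25.37% × ($5,060.00 − $3,900.00) = $519.51 + 25.37% × $1,160.00 = $813.80
Long-Term Care Levy: 1.8% × $5,060.00 = $91.08
Transit Levy: 4.3% × $5,060.00 = $217.58
Total withheld: $813.80 + $91.08 + $217.58 = $1,122.46
Net pay: $5,060.00 − $1,122.46 = $3,937.54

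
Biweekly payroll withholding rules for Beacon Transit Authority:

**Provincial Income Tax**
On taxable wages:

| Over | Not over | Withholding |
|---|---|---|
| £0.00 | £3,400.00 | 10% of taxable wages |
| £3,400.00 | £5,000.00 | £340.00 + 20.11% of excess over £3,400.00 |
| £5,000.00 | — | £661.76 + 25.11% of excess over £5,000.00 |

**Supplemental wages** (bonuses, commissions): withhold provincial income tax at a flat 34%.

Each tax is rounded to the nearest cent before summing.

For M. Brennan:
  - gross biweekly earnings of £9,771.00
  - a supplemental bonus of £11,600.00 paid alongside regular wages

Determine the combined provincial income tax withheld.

£5,803.76

Provincial Income Tax: taxable = £9,771.00
  £661.76 + 25.11% × (£9,771.00 − £5,000.00) = £661.76 + 25.11% × £4,771.00 = £1,859.76
Supplemental (34% flat on bonus): 34% × £11,600.00 = £3,944.00
Total provincial income tax: £1,859.76 + £3,944.00 = £5,803.76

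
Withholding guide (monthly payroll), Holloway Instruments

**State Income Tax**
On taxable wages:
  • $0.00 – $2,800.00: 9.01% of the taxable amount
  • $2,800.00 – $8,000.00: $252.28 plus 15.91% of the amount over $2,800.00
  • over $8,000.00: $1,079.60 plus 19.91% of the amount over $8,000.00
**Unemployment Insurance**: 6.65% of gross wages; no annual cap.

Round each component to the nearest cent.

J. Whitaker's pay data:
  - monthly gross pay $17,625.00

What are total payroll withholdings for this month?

State Income Tax: taxable = $17,625.00
  $1,079.60 + 19.91% × ($17,625.00 − $8,000.00) = $1,079.60 + 19.91% × $9,625.00 = $2,995.94
Unemployment Insurance: 6.65% × $17,625.00 = $1,172.06
Total: $2,995.94 + $1,172.06 = $4,168.00

$4,168.00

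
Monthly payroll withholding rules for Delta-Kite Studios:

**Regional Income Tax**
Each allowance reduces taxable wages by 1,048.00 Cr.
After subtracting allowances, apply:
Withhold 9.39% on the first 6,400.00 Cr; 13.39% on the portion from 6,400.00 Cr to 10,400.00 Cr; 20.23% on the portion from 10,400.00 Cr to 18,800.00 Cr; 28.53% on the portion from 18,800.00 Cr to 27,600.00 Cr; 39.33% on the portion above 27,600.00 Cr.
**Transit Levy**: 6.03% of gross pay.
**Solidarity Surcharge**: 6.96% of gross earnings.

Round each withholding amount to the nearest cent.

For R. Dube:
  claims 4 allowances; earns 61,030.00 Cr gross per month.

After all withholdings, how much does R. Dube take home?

36,256.37 Cr

Regional Income Tax: taxable = 61,030.00 Cr − 4×1,048.00 Cr = 56,838.00 Cr
  5,346.52 Cr + 39.33% × (56,838.00 Cr − 27,600.00 Cr) = 5,346.52 Cr + 39.33% × 29,238.00 Cr = 16,845.83 Cr
Transit Levy: 6.03% × 61,030.00 Cr = 3,680.11 Cr
Solidarity Surcharge: 6.96% × 61,030.00 Cr = 4,247.69 Cr
Total withheld: 16,845.83 Cr + 3,680.11 Cr + 4,247.69 Cr = 24,773.63 Cr
Net pay: 61,030.00 Cr − 24,773.63 Cr = 36,256.37 Cr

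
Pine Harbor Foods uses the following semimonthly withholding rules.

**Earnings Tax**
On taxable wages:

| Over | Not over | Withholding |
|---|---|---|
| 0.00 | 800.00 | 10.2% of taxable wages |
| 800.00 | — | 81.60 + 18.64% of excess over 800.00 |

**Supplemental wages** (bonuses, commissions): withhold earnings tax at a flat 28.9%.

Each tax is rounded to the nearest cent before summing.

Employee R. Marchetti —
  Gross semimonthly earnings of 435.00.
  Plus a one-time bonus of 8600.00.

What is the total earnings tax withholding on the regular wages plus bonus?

2529.77

Earnings Tax: taxable = 435.00
  10.2% × 435.00 = 44.37
Supplemental (28.9% flat on bonus): 28.9% × 8600.00 = 2485.40
Total earnings tax: 44.37 + 2485.40 = 2529.77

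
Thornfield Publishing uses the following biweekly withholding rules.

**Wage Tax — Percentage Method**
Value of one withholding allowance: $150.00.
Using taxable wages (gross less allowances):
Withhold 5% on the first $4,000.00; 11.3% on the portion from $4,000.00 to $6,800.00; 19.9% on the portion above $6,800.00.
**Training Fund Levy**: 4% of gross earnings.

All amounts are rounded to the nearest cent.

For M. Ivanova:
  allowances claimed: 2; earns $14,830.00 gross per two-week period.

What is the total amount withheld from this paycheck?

$2,647.87

Wage Tax: taxable = $14,830.00 − 2×$150.00 = $14,530.00
  $516.40 + 19.9% × ($14,530.00 − $6,800.00) = $516.40 + 19.9% × $7,730.00 = $2,054.67
Training Fund Levy: 4% × $14,830.00 = $593.20
Total: $2,054.67 + $593.20 = $2,647.87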